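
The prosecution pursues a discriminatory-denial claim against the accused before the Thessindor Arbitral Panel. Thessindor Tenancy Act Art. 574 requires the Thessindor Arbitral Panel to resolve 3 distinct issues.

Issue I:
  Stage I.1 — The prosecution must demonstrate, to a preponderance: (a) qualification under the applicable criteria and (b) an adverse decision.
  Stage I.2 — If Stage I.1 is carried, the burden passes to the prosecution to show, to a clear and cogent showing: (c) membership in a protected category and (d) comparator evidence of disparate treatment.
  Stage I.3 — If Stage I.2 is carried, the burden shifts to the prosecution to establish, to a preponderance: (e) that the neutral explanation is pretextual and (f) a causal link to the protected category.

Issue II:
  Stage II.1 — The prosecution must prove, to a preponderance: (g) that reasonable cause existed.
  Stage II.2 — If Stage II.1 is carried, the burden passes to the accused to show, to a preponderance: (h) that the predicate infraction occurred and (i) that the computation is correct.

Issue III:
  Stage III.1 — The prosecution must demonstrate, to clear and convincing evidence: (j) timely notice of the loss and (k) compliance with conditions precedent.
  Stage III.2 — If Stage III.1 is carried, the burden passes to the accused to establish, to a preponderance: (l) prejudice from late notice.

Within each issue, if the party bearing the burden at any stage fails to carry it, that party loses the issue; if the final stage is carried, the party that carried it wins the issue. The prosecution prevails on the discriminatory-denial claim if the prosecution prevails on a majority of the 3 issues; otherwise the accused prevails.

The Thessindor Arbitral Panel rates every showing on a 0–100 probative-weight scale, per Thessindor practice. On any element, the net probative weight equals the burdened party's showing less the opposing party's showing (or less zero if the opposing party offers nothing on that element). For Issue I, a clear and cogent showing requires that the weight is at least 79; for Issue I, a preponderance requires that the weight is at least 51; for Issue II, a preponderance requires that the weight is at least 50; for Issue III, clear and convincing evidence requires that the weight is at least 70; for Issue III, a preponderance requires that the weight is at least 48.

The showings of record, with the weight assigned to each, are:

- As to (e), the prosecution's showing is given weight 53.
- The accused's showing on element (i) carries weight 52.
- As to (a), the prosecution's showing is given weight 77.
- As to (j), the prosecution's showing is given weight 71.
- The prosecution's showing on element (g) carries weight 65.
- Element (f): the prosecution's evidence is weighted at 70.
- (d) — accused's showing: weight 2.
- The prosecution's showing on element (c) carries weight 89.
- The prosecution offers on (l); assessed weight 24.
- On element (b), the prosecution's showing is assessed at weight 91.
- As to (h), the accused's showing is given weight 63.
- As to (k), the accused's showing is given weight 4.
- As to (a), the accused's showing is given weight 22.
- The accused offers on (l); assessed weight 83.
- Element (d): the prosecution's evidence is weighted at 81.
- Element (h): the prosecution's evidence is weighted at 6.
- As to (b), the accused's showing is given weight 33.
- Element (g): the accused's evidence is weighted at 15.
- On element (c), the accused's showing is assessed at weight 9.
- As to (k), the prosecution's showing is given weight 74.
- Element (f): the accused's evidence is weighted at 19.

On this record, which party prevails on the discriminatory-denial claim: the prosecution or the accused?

accused

— Issue I —
At Stage I.1 the prosecution must meet a preponderance (weight is at least 51): on (a) the weight is 77 less the opposing 22 gives net 55, ≥ 51, so (a) meets the standard; on (b) the weight is 91 less the opposing 33 gives net 58, which does reach 51, so (b) meets the standard.
  All elements met. The prosecution retains the burden for Stage I.2.
At Stage I.2 the prosecution must meet a clear and cogent showing (weight is at least 79): on (c) the weight is 89 less the opposing 9 gives net 80, which does reach 79, so (c) meets the standard; on (d) the weight is 81 less the opposing 2 gives net 79, which does reach 79, so (d) meets the standard.
  All elements met. The prosecution retains the burden for Stage I.3.
At Stage I.3 the prosecution must meet a preponderance (weight is at least 51): on (e) the weight is 53, which does reach 51, so (e) meets the standard; on (f) the weight is 70 less the opposing 19 gives net 51, which does reach 51, so (f) meets the standard.
  The prosecution carries the last stage.
With every stage satisfied, the prosecution prevails on this issue.
— Issue II —
Stage II.1 — burden on prosecution; standard: a preponderance (weight is at least 50).
    (g): 65 − 15 = 50 ≥ 50 [met]
  Stage II.1 carried; the burden shifts to the accused.
Stage II.2 — burden on accused; standard: a preponderance (weight is at least 50).
    (h): 63 − 6 = 57 ≥ 50 [met]
    (i): 52 ≥ 50 [met]
  Stage II.2 carried; the final stage is satisfied.
Every stage carried; the accused prevails on this issue.
— Issue III —
Stage III.1 (prosecution, clear and convincing evidence, weight is at least 70): (j) 71 ≥ 70 — meets; (k) net 74−4=70 ≥ 70 — meets.
  The prosecution carries Stage III.1; the accused now bears the burden.
Stage III.2 (accused, a preponderance, weight is at least 48): (l) net 83−24=59 ≥ 48 — meets.
  All elements met at the final stage.
All stages carried — the accused prevails on this issue.
Per-issue: Issue I → prosecution; Issue II → accused; Issue III → accused. The prosecution must prevail on a majority of issues; overall, the accused prevails.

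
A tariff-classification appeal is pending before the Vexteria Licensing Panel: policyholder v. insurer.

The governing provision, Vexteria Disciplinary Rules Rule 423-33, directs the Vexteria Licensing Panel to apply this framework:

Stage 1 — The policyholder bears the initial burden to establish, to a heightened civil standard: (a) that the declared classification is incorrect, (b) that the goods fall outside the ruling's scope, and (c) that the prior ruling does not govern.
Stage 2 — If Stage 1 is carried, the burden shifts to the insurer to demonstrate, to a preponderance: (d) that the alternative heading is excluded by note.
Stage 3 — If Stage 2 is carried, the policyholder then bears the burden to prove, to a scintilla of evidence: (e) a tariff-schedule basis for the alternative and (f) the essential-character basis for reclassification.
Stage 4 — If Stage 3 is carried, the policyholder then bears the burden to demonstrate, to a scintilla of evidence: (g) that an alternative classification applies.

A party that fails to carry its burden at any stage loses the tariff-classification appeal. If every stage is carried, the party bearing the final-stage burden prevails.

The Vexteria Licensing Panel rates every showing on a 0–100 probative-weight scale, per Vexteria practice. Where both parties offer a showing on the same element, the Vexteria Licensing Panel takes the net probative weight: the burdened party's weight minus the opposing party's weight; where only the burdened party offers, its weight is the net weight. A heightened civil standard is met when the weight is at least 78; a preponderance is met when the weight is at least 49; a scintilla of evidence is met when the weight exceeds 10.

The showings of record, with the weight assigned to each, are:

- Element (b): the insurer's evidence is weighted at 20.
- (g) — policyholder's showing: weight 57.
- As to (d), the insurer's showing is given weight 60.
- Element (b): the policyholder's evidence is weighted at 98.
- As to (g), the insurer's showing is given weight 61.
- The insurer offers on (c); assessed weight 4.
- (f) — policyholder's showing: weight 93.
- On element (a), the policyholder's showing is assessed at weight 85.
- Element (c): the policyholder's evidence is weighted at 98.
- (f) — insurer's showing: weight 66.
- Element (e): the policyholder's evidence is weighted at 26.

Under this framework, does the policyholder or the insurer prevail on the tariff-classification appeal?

insurer

Stage 1 — burden on policyholder; standard: a heightened civil standard (weight is at least 78).
    (a): 85 ≥ 78 [met]
    (b): 98 − 20 = 78 ≥ 78 [met]
    (c): 98 − 4 = 94 ≥ 78 [met]
  All elements met. The burden passes to the insurer.
Stage 2 — burden on insurer; standard: a preponderance (weight is at least 49).
    (d): 60 ≥ 49 [met]
  Stage 2 carried; the burden shifts to the policyholder.
Stage 3 — burden on policyholder; standard: a scintilla of evidence (weight exceeds 10).
    (e): 26 > 10 [met]
    (f): 93 − 66 = 27 > 10 [met]
  Stage 3 is satisfied; the policyholder continues to bear the burden.
Stage 4 — burden on policyholder; standard: a scintilla of evidence (weight exceeds 10).
    (g): 57 − 61 = -4 ≤ 10 [not met]
  The policyholder does not carry Stage 4.
So the insurer prevails.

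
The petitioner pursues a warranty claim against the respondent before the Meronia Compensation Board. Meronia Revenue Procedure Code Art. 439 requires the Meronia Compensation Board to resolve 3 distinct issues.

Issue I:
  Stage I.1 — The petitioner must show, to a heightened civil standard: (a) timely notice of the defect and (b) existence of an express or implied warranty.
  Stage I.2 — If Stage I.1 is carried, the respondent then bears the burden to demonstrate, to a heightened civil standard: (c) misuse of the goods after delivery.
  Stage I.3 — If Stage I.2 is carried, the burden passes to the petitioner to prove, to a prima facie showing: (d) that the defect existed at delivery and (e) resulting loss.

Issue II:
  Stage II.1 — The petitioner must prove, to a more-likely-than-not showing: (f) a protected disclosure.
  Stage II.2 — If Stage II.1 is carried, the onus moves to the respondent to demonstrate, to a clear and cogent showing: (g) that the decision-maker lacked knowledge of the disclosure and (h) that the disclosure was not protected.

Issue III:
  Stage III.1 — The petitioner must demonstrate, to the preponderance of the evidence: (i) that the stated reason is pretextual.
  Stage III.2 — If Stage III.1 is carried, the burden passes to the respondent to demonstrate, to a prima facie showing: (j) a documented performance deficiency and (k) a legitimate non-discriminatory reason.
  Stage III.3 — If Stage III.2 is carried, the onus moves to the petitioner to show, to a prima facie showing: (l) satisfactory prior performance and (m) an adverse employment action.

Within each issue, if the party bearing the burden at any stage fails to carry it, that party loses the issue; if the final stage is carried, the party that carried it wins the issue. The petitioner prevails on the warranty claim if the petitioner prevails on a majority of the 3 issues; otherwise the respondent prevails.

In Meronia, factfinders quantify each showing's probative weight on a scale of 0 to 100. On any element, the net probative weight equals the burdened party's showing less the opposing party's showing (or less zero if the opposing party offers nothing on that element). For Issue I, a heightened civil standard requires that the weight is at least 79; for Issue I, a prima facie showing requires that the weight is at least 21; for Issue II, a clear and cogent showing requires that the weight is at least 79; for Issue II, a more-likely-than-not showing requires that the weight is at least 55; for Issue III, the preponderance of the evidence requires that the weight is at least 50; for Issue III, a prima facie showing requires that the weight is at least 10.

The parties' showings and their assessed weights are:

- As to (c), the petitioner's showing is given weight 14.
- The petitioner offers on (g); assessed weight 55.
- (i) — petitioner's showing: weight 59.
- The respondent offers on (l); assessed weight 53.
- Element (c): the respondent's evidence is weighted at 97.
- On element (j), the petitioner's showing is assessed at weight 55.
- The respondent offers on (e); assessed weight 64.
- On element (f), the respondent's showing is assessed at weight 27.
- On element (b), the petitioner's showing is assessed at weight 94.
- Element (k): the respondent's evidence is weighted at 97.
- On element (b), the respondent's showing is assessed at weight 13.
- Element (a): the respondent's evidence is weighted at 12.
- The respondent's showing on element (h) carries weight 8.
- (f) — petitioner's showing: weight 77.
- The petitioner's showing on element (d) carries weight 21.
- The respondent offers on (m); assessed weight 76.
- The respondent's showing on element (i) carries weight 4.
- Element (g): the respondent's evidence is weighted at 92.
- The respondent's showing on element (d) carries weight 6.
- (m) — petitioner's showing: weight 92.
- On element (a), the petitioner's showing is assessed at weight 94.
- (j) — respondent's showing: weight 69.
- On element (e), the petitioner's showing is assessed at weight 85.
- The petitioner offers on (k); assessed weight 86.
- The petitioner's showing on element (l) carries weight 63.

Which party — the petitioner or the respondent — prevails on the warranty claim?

respondent

— Issue I —
At Stage I.1 the petitioner must meet a heightened civil standard (weight is at least 79): on (a) the weight is 94 less the opposing 12 gives net 82, ≥ 79, so (a) meets the standard; on (b) the weight is 94 less the opposing 13 gives net 81, which does reach 79, so (b) meets the standard.
  The petitioner carries Stage I.1; the respondent now bears the burden.
At Stage I.2 the respondent must meet a heightened civil standard (weight is at least 79): on (c) the weight is 97 less the opposing 14 gives net 83, ≥ 79, so (c) meets the standard.
  Stage I.2 is satisfied; the onus moves to the petitioner.
At Stage I.3 the petitioner must meet a prima facie showing (weight is at least 21): on (d) the weight is 21 less the opposing 6 gives net 15, which does not reach 21, so (d) does not meet the standard; on (e) the weight is 85 less the opposing 64 gives net 21, which does reach 21, so (e) meets the standard.
  Not every element is met, so the petitioner fails to carry Stage I.3.
The analysis ends at Stage I.3; the respondent prevails on this issue.
— Issue II —
Stage II.1 — burden on petitioner; standard: a more-likely-than-not showing (weight is at least 55).
    (f): 77 − 27 = 50 < 55 [not met]
  The petitioner does not carry Stage II.1.
The respondent prevails on this issue.
— Issue III —
Stage III.1 — burden on petitioner; standard: the preponderance of the evidence (weight is at least 50).
    (i): 59 − 4 = 55 ≥ 50 [met]
  All elements met. The burden passes to the respondent.
Stage III.2 — burden on respondent; standard: a prima facie showing (weight is at least 10).
    (j): 69 − 55 = 14 ≥ 10 [met]
    (k): 97 − 86 = 11 ≥ 10 [met]
  Stage III.2 carried; the burden shifts to the petitioner.
Stage III.3 — burden on petitioner; standard: a prima facie showing (weight is at least 10).
    (l): 63 − 53 = 10 ≥ 10 [met]
    (m): 92 − 76 = 16 ≥ 10 [met]
  All elements met at the final stage.
With every stage satisfied, the petitioner prevails on this issue.
Per-issue: Issue I → respondent; Issue II → respondent; Issue III → petitioner. The petitioner must prevail on a majority of issues; overall, the respondent prevails.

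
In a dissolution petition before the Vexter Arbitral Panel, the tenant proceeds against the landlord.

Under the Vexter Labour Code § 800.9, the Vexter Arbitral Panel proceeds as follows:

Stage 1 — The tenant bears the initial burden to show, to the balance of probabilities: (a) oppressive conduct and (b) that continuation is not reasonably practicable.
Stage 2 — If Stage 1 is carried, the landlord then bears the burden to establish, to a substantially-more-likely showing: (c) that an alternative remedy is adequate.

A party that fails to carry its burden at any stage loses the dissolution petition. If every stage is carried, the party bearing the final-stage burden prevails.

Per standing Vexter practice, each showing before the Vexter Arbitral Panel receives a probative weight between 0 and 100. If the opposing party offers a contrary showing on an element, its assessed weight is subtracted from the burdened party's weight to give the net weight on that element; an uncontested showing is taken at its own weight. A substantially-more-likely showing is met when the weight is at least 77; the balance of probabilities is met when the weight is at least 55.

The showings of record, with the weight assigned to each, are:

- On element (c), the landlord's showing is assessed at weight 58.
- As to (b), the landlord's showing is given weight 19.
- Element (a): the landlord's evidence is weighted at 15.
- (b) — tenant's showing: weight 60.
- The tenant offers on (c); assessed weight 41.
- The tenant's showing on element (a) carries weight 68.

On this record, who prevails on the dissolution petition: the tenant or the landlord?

landlord

At Stage 1 the tenant must meet the balance of probabilities (weight is at least 55): on (a) the weight is 68 less the opposing 15 gives net 53, < 55, so (a) does not meet the standard; on (b) the weight is 60 less the opposing 19 gives net 41, which does not reach 55, so (b) does not meet the standard.
  The tenant does not carry Stage 1.
So the landlord prevails.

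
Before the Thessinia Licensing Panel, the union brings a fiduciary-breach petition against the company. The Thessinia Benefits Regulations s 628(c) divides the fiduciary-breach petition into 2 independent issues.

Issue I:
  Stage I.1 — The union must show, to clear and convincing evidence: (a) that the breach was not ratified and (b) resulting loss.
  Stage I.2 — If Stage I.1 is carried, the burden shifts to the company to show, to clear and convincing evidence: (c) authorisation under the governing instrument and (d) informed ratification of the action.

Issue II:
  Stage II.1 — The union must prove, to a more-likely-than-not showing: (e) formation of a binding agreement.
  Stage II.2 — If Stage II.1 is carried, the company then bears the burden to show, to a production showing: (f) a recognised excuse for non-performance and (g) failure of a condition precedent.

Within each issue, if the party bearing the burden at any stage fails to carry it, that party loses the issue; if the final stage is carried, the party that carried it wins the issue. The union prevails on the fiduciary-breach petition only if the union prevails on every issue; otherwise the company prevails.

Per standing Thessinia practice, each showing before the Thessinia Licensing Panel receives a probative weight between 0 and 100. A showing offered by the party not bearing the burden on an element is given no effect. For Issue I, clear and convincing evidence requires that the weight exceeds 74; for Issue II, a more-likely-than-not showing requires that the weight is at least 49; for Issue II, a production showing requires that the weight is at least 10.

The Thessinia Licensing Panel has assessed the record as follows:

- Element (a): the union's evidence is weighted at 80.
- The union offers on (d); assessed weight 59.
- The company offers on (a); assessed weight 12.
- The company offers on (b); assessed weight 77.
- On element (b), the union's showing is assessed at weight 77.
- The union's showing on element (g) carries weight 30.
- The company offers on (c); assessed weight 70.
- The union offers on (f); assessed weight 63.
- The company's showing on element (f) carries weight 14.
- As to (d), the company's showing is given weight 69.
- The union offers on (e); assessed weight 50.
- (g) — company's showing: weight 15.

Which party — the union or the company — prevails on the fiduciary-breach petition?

— Issue I —
Stage I.1 (union, clear and convincing evidence, weight exceeds 74): (a) 80 (company's 12 disregarded) > 74 — meets; (b) 77 (company's 77 disregarded) > 74 — meets.
  All elements met. The burden passes to the company.
Stage I.2 (company, clear and convincing evidence, weight exceeds 74): (c) 70 ≤ 74 — fails; (d) 69 (union's 59 disregarded) ≤ 74 — fails.
  Stage I.2 not carried; the company fails its burden.
So the union prevails on this issue.
— Issue II —
At Stage II.1 the union must meet a more-likely-than-not showing (weight is at least 49): on (e) the weight is 50, which does reach 49, so (e) meets the standard.
  All elements met. The burden passes to the company.
At Stage II.2 the company must meet a production showing (weight is at least 10): on (f) the weight is 14 (the union's 63 is given no effect), which does reach 10, so (f) meets the standard; on (g) the weight is 15 (the union's 30 is given no effect), which does reach 10, so (g) meets the standard.
  Stage II.2 carried; the final stage is satisfied.
All stages carried — the company prevails on this issue.
Per-issue: Issue I → union; Issue II → company. The union must prevail on every issue; overall, the company prevails.

company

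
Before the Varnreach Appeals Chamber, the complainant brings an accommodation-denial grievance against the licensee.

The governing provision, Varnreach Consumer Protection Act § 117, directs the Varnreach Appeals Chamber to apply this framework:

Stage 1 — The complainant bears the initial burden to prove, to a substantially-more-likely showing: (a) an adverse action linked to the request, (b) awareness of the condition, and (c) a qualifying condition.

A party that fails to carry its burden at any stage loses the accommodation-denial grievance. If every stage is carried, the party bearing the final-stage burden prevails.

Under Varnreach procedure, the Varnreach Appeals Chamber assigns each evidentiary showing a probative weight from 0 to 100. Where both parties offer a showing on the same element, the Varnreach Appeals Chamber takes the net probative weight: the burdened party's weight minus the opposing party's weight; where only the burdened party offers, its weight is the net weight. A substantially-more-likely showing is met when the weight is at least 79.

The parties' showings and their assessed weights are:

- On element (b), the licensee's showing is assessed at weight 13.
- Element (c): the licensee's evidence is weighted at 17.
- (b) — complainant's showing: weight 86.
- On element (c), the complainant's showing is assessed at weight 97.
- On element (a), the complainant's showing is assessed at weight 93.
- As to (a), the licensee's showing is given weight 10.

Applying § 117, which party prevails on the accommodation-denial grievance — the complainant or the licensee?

licensee

Stage 1 (complainant, a substantially-more-likely showing, weight is at least 79): (a) net 93−10=83 ≥ 79 — meets; (b) net 86−13=73 < 79 — fails; (c) net 97−17=80 ≥ 79 — meets.
  The complainant does not carry Stage 1.
So the licensee prevails.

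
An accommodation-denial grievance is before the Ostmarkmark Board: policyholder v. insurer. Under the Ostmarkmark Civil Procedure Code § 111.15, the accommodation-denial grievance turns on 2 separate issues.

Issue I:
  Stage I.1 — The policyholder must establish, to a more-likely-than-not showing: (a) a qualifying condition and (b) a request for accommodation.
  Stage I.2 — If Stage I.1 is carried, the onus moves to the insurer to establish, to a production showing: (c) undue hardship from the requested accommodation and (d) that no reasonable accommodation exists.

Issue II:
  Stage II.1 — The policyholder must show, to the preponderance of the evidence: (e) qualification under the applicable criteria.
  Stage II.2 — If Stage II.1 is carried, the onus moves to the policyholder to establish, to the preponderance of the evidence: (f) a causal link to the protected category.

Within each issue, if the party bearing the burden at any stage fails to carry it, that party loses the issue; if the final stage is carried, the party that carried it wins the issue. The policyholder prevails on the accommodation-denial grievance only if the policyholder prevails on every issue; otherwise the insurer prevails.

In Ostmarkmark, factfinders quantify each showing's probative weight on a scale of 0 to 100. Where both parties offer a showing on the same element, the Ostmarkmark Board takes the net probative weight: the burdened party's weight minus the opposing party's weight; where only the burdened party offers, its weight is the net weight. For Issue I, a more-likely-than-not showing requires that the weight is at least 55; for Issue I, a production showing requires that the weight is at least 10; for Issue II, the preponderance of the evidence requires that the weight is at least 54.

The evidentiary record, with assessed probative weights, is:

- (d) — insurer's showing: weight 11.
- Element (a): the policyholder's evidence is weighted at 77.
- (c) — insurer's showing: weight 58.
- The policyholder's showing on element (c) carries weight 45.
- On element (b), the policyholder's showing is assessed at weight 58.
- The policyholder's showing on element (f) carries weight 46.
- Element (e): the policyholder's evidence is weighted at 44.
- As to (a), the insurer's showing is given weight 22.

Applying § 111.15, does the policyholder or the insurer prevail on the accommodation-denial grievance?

— Issue I —
At Stage I.1 the policyholder must meet a more-likely-than-not showing (weight is at least 55): on (a) the weight is 77 less the opposing 22 gives net 55, which does reach 55, so (a) meets the standard; on (b) the weight is 58, ≥ 55, so (b) meets the standard.
  Stage I.1 is satisfied; the onus moves to the insurer.
At Stage I.2 the insurer must meet a production showing (weight is at least 10): on (c) the weight is 58 less the opposing 45 gives net 13, which does reach 10, so (c) meets the standard; on (d) the weight is 11, which does reach 10, so (d) meets the standard.
  The insurer carries the last stage.
With every stage satisfied, the insurer prevails on this issue.
— Issue II —
At Stage II.1 the policyholder must meet the preponderance of the evidence (weight is at least 54): on (e) the weight is 44, < 54, so (e) does not meet the standard.
  The policyholder does not carry Stage II.1.
The insurer prevails on this issue.
Per-issue: Issue I → insurer; Issue II → insurer. The policyholder must prevail on every issue; overall, the insurer prevails.

insurer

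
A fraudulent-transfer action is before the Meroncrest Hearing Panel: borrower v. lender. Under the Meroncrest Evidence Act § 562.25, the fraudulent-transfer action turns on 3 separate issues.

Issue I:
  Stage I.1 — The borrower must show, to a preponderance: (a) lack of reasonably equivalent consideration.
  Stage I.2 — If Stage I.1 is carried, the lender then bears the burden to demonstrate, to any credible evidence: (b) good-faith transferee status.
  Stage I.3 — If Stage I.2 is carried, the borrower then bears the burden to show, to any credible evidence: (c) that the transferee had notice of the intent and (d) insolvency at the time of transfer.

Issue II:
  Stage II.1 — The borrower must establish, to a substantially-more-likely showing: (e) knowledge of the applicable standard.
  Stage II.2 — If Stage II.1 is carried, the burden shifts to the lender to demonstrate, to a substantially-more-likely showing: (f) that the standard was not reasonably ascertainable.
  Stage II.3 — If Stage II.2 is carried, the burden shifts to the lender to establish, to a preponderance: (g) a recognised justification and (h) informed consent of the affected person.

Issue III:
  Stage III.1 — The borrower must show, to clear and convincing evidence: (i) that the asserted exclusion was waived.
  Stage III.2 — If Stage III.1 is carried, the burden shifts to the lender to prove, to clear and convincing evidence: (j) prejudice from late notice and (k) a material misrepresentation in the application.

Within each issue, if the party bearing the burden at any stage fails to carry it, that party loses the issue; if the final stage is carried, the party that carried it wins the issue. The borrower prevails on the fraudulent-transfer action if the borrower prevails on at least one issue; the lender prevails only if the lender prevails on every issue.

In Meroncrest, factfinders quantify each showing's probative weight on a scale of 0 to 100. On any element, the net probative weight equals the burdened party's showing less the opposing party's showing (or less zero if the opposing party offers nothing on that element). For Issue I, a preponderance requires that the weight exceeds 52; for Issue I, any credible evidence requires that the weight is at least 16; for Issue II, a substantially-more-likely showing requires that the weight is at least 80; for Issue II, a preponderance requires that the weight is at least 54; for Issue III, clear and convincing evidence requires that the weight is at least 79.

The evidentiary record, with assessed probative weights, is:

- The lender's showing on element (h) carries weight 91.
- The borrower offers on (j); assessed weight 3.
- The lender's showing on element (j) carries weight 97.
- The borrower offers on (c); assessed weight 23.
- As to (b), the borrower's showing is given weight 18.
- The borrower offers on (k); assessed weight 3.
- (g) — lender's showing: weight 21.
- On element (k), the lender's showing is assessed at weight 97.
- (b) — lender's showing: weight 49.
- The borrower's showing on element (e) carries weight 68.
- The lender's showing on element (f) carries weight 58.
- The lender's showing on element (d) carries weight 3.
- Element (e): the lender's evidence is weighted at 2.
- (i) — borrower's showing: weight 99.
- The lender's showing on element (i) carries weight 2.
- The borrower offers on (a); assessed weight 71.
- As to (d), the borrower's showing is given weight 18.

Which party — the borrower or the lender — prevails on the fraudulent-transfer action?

— Issue I —
Stage I.1 — burden on borrower; standard: a preponderance (weight exceeds 52).
    (a): 71 > 52 [met]
  All elements met. The burden passes to the lender.
Stage I.2 — burden on lender; standard: any credible evidence (weight is at least 16).
    (b): 49 − 18 = 31 ≥ 16 [met]
  Stage I.2 carried; the burden shifts to the borrower.
Stage I.3 — burden on borrower; standard: any credible evidence (weight is at least 16).
    (c): 23 ≥ 16 [met]
    (d): 18 − 3 = 15 < 16 [not met]
  Stage I.3 not carried; the borrower fails its burden.
The lender prevails on this issue.
— Issue II —
Stage II.1 (borrower, a substantially-more-likely showing, weight is at least 80): (e) net 68−2=66 < 80 — fails.
  Not every element is met, so the borrower fails to carry Stage II.1.
The analysis ends at Stage II.1; the lender prevails on this issue.
— Issue III —
At Stage III.1 the borrower must meet clear and convincing evidence (weight is at least 79): on (i) the weight is 99 less the opposing 2 gives net 97, ≥ 79, so (i) meets the standard.
  Stage III.1 is satisfied; the onus moves to the lender.
At Stage III.2 the lender must meet clear and convincing evidence (weight is at least 79): on (j) the weight is 97 less the opposing 3 gives net 94, which does reach 79, so (j) meets the standard; on (k) the weight is 97 less the opposing 3 gives net 94, which does reach 79, so (k) meets the standard.
  The lender carries the last stage.
All stages carried — the lender prevails on this issue.
Per-issue: Issue I → lender; Issue II → lender; Issue III → lender. The borrower must prevail on at least one issue; overall, the lender prevails.

lender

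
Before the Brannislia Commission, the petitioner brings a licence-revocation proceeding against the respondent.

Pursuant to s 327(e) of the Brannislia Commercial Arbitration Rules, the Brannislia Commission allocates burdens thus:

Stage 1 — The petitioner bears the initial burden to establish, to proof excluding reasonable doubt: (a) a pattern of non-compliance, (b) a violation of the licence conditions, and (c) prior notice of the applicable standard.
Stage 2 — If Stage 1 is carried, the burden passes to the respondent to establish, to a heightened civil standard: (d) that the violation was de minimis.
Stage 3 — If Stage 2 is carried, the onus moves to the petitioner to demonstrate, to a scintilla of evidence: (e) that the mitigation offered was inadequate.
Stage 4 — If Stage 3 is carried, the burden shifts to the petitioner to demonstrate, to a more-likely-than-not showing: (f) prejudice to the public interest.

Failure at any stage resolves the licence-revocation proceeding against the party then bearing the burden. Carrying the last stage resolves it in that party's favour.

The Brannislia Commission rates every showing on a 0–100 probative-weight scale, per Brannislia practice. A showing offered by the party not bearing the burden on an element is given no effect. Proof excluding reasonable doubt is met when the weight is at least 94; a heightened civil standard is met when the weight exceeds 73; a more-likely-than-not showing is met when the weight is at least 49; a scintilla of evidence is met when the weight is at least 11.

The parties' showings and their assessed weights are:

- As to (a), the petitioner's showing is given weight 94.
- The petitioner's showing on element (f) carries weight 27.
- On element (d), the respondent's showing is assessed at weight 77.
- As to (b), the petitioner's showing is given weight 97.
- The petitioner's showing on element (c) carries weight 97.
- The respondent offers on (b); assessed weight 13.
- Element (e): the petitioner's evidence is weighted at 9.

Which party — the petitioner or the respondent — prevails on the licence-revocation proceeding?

Stage 1 (petitioner, proof excluding reasonable doubt, weight is at least 94): (a) 94 ≥ 94 — meets; (b) 97 (respondent's 13 disregarded) ≥ 94 — meets; (c) 97 ≥ 94 — meets.
  All elements met. The burden passes to the respondent.
Stage 2 (respondent, a heightened civil standard, weight exceeds 73): (d) 77 > 73 — meets.
  The respondent carries Stage 2; the petitioner now bears the burden.
Stage 3 (petitioner, a scintilla of evidence, weight is at least 11): (e) 9 < 11 — fails.
  The petitioner does not carry Stage 3.
The analysis ends at Stage 3; the respondent prevails.

respondent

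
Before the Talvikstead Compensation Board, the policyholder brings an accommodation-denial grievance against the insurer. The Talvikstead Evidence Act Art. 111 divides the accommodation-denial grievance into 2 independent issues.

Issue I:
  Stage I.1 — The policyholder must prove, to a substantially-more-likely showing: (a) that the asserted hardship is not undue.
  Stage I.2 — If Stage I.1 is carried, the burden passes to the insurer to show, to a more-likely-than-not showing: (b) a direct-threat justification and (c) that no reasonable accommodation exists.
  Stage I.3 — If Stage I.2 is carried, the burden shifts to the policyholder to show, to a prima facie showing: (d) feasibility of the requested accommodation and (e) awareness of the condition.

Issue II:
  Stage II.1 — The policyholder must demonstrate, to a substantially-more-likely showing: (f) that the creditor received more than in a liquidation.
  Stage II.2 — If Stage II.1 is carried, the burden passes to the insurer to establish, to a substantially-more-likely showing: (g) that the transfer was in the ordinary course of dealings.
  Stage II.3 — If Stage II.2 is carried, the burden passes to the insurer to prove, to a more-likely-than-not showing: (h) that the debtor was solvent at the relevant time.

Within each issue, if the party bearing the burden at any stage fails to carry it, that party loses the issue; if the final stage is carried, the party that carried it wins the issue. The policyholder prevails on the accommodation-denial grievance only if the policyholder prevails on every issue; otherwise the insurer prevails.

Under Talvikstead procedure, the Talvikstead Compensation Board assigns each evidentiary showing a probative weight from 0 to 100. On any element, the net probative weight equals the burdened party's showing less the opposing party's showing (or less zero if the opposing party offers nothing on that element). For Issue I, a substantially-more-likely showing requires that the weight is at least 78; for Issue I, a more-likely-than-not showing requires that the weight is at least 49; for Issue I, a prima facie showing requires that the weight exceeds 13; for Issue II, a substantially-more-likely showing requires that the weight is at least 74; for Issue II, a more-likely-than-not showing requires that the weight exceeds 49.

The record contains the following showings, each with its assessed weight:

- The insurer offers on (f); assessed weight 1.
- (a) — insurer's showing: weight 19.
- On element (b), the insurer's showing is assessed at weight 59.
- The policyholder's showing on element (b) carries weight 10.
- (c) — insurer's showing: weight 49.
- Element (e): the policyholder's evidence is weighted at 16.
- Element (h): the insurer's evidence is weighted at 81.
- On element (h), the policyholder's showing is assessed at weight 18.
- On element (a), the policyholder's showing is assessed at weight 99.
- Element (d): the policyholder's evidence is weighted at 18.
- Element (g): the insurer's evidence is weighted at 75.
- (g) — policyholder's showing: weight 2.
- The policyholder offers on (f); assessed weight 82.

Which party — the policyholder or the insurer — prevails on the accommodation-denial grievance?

policyholder

— Issue I —
At Stage I.1 the policyholder must meet a substantially-more-likely showing (weight is at least 78): on (a) the weight is 99 less the opposing 19 gives net 80, which does reach 78, so (a) meets the standard.
  Stage I.1 is satisfied; the onus moves to the insurer.
At Stage I.2 the insurer must meet a more-likely-than-not showing (weight is at least 49): on (b) the weight is 59 less the opposing 10 gives net 49, which does reach 49, so (b) meets the standard; on (c) the weight is 49, ≥ 49, so (c) meets the standard.
  All elements met. The burden passes to the policyholder.
At Stage I.3 the policyholder must meet a prima facie showing (weight exceeds 13): on (d) the weight is 18, which does exceed 13, so (d) meets the standard; on (e) the weight is 16, which does exceed 13, so (e) meets the standard.
  The policyholder carries the last stage.
All stages carried — the policyholder prevails on this issue.
— Issue II —
Stage II.1 — burden on policyholder; standard: a substantially-more-likely showing (weight is at least 74).
    (f): 82 − 1 = 81 ≥ 74 [met]
  Stage II.1 carried; the burden shifts to the insurer.
Stage II.2 — burden on insurer; standard: a substantially-more-likely showing (weight is at least 74).
    (g): 75 − 2 = 73 < 74 [not met]
  Not every element is met, so the insurer fails to carry Stage II.2.
The analysis ends at Stage II.2; the policyholder prevails on this issue.
Per-issue: Issue I → policyholder; Issue II → policyholder. The policyholder must prevail on every issue; overall, the policyholder prevails.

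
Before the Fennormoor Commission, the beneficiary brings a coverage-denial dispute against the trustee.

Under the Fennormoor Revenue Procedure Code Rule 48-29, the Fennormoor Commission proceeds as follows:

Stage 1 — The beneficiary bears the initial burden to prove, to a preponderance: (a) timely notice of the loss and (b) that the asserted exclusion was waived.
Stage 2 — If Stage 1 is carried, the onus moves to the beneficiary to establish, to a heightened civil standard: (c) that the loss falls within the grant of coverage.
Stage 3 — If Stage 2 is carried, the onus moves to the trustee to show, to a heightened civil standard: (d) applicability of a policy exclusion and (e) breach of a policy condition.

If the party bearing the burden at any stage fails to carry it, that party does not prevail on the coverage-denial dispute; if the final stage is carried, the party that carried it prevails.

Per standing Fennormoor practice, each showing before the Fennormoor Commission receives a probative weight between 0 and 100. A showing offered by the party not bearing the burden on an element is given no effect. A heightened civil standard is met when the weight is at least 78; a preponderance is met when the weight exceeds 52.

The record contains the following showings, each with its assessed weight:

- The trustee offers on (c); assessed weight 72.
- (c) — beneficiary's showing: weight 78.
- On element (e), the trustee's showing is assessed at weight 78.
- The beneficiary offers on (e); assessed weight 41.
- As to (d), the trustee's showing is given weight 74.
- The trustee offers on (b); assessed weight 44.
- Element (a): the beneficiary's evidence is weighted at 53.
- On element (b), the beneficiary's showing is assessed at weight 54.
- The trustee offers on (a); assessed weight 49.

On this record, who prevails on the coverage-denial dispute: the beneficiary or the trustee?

Stage 1 (beneficiary, a preponderance, weight exceeds 52): (a) 53 (trustee's 49 disregarded) > 52 — meets; (b) 54 (trustee's 44 disregarded) > 52 — meets.
  All elements met. The beneficiary retains the burden for Stage 2.
Stage 2 (beneficiary, a heightened civil standard, weight is at least 78): (c) 78 (trustee's 72 disregarded) ≥ 78 — meets.
  The beneficiary carries Stage 2; the trustee now bears the burden.
Stage 3 (trustee, a heightened civil standard, weight is at least 78): (d) 74 < 78 — fails; (e) 78 (beneficiary's 41 disregarded) ≥ 78 — meets.
  Stage 3 not carried; the trustee fails its burden.
The analysis ends at Stage 3; the beneficiary prevails.

beneficiary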